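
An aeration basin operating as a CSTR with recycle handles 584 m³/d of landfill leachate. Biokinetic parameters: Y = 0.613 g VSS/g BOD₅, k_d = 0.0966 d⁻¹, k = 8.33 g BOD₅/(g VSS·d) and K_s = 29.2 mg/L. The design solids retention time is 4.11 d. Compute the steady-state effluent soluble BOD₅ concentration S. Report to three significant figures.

From the Monod/SRT balance for a CMAS, S = K_s·(1+k_d θ_c)/[θ_c·(Y k − k_d) − 1] = 29.2 × (1 + 0.0966 × 4.11) / [4.11 × (0.613 × 8.33 − 0.0966) − 1] = 40.79 / 19.59 = 2.082 mg/L.

S ≈ 2.08 mg/L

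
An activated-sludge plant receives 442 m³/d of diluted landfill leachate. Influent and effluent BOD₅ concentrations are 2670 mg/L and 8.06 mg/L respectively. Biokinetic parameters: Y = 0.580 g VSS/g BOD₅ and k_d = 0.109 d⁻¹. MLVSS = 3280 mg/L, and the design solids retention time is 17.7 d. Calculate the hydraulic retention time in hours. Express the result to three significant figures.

τ ≈ 68.3 h

Steady-state biomass mass balance: V·X·(1 + k_d·θ_c) = Y·Q·(S₀ − S)·θ_c, so V = 0.580 × 442 × (2670 − 8.06) × 17.7 / [3280 × (1 + 0.109 × 17.7)] = 1.21×10^7 / 9608 = 1257 m³.
HRT = V/Q = 1257 m³ / 442 m³·d⁻¹ = 2.844 d × 24 = 68.26 h.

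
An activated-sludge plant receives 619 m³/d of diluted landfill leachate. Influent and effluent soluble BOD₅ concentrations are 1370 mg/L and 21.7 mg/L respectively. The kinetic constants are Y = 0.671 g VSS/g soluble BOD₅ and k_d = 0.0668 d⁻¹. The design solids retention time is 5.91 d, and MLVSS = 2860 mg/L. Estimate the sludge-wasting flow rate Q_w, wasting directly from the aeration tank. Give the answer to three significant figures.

From the SRT design equation V = Y Q (S₀−S) θ_c / [X (1 + k_d θ_c)] = 0.671 × 619 × (1370 − 21.7) × 5.91 / [2860 × (1 + 0.0668 × 5.91)] = 3.31×10^6 / 3989 = 829.7 m³.
Wasting from the aeration tank: Q_w = V / θ_c = 829.7 / 5.91 = 140.4 m³/d.

Q_w ≈ 140 m³/d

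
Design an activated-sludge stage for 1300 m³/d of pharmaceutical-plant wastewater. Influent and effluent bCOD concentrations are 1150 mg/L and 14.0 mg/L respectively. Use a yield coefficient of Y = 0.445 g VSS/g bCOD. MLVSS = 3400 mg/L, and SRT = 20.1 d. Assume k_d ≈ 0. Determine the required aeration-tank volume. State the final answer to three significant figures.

V ≈ 3890 m³

V·X = Y·Q·ΔS·θ_c gives V = 0.445 × 1300 × (1150 − 14.0) × 20.1 / 3400 = 3885 m³.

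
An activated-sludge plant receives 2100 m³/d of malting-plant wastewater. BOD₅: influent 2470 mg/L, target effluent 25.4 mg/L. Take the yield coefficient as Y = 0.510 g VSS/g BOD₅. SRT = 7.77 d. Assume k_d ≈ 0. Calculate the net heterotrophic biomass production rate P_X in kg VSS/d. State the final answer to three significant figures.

With endogenous decay neglected, the observed yield equals the true yield: Y_obs = Y = 0.510 g VSS/g BOD₅.
Mass of BOD₅ removed per day: Q(S₀ − S) = 2100 × 2445 g/m³ = 5134 kg/d.
So the net sludge growth is P_X = 0.5100 × 5134 = 2618 kg VSS/d.

P_X ≈ 2620 kg VSS/d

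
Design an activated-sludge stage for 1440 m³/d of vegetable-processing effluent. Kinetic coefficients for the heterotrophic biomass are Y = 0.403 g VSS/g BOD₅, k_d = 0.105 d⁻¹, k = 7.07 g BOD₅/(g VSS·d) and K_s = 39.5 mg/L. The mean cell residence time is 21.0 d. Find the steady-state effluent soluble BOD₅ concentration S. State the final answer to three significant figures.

Effluent substrate depends only on kinetics and SRT: S = K_s(1 + k_d θ_c) / [θ_c(Yk − k_d) − 1] = 39.5 × (1 + 0.105 × 21.0) / [21.0 × (0.403 × 7.07 − 0.105) − 1] = 126.6 / 56.63 = 2.236 mg/L.

S ≈ 2.24 mg/L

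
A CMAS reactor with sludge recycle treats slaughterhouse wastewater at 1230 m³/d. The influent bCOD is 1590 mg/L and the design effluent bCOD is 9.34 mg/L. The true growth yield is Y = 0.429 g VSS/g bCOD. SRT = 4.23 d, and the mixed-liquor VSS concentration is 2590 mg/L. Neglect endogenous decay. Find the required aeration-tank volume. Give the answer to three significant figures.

V·X = Y·Q·ΔS·θ_c gives V = 0.429 × 1230 × (1590 − 9.34) × 4.23 / 2590 = 1362 m³.

V ≈ 1360 m³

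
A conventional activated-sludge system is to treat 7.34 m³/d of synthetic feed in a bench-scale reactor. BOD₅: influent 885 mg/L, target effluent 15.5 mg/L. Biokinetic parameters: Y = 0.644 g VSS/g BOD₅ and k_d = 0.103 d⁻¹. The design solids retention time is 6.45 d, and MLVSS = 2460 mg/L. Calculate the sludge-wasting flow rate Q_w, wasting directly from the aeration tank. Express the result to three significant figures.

Steady-state biomass mass balance: V·X·(1 + k_d·θ_c) = Y·Q·(S₀ − S)·θ_c, so V = 0.644 × 7.34 × (885 − 15.5) × 6.45 / [2460 × (1 + 0.103 × 6.45)] = 2.65×10^4 / 4094 = 6.475 m³.
For wasting at MLVSS concentration, Q_w = V/θ_c = 6.475/6.45 = 1.004 m³/d.

Q_w ≈ 1.00 m³/d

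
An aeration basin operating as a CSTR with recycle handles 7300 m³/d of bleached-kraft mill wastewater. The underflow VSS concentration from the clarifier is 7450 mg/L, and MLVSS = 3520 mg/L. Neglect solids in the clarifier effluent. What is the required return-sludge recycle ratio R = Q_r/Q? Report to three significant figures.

R ≈ 0.896

Solids balance on the clarifier gives (1+R)X = R·X_r, so R = X/(X_r − X) = 3520 / (7450 − 3520) = 0.8957.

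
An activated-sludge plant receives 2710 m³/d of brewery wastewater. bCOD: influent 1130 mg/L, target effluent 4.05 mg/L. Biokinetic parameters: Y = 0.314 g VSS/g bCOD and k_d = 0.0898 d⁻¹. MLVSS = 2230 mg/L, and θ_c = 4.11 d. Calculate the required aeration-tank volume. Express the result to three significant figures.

From the SRT design equation V = Y Q (S₀−S) θ_c / [X (1 + k_d θ_c)] = 0.314 × 2710 × (1130 − 4.05) × 4.11 / [2230 × (1 + 0.0898 × 4.11)] = 3.94×10^6 / 3053 = 1290 m³.

V ≈ 1290 m³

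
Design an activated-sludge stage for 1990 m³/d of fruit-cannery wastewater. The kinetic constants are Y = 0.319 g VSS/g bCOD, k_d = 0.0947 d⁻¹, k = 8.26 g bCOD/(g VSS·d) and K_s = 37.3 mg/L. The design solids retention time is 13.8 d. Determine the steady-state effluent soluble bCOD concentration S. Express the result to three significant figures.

S ≈ 2.53 mg/L

Effluent substrate depends only on kinetics and SRT: S = K_s(1 + k_d θ_c) / [θ_c(Yk − k_d) − 1] = 37.3 × (1 + 0.0947 × 13.8) / [13.8 × (0.319 × 8.26 − 0.0947) − 1] = 86.05 / 34.06 = 2.527 mg/L.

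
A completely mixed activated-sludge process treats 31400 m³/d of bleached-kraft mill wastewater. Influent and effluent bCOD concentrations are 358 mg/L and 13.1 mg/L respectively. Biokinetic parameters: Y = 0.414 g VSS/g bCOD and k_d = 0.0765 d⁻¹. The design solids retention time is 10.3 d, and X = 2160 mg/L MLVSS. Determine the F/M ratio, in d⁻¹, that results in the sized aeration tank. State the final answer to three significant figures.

F/M ≈ 0.435 d⁻¹

Steady-state biomass mass balance: V·X·(1 + k_d·θ_c) = Y·Q·(S₀ − S)·θ_c, so V = 0.414 × 31400 × (358 − 13.1) × 10.3 / [2160 × (1 + 0.0765 × 10.3)] = 4.62×10^7 / 3862 = 11958 m³.
F/M = Q·S₀ / (V·X) = 31400 × 358 / (11958 × 2160) = 0.4352 g bCOD·(g VSS·d)⁻¹.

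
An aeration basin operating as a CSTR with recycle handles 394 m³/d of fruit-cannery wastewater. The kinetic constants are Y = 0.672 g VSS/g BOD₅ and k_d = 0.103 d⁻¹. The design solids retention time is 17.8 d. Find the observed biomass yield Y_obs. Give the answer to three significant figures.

Y_obs ≈ 0.237 g VSS/g BOD₅

The observed yield is Y_obs = Y/(1 + k_d·θ_c) = 0.672 / (1 + 0.103 × 17.8) = 0.672 / 2.833 = 0.2372 g VSS per g BOD₅ removed.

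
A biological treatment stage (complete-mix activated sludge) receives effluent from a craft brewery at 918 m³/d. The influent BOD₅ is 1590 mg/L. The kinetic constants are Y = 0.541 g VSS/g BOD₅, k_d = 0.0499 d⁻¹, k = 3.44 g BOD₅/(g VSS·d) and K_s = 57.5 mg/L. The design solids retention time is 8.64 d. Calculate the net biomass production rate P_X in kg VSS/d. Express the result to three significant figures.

For a completely mixed reactor with recycle the Lawrence–McCarty relation gives S = K_s·(1 + k_d·θ_c) / [θ_c·(Y·k − k_d) − 1] = 57.5 × (1 + 0.0499 × 8.64) / [8.64 × (0.541 × 3.44 − 0.0499) − 1] = 82.29 / 14.65 = 5.618 mg/L.
Y_obs = Y / (1 + k_d θ_c) = 0.541 / (1 + 0.0499 × 8.64) = 0.541 / 1.431 = 0.3780.
Mass of BOD₅ removed per day: Q(S₀ − S) = 918 × 1584 g/m³ = 1454 kg/d.
P_X = Y_obs · Q(S₀ − S) = 0.3780 × 1454 = 549.8 kg VSS/d.

P_X ≈ 550 kg VSS/d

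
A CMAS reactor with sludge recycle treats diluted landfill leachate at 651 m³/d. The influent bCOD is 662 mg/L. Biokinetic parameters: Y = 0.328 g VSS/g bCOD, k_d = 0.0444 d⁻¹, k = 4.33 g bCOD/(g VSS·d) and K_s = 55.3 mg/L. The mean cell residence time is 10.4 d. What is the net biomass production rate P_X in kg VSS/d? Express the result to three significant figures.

P_X ≈ 95.8 kg VSS/d

Effluent substrate depends only on kinetics and SRT: S = K_s(1 + k_d θ_c) / [θ_c(Yk − k_d) − 1] = 55.3 × (1 + 0.0444 × 10.4) / [10.4 × (0.328 × 4.33 − 0.0444) − 1] = 80.84 / 13.31 = 6.074 mg/L.
The observed yield is Y_obs = Y/(1 + k_d·θ_c) = 0.328 / (1 + 0.0444 × 10.4) = 0.328 / 1.462 = 0.2244 g VSS per g bCOD removed.
Mass of bCOD removed per day: Q(S₀ − S) = 651 × 655.9 g/m³ = 427.0 kg/d.
P_X = Y_obs · Q(S₀ − S) = 0.2244 × 427.0 = 95.82 kg VSS/d.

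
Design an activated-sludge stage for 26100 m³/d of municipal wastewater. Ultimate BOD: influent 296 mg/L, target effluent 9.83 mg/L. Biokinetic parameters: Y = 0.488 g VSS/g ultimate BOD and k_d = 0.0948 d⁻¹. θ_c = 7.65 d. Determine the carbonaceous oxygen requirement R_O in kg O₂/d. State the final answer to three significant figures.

Correct the yield for decay: Y_obs = Y/(1 + k_d θ_c) = 0.488 / (1 + 0.0948 × 7.65) = 0.488 / 1.725 = 0.2829.
Mass of ultimate BOD removed per day: Q(S₀ − S) = 26100 × 286.2 g/m³ = 7469 kg/d.
Net sludge production P_X = 0.2829 × 7469 = 2113 kg VSS/d.
Carbonaceous O₂ demand = substrate oxidised − cell-mass equivalent = 7469 − 1.42 × 2113 = 4469 kg O₂/d.

R_O ≈ 4470 kg O₂/d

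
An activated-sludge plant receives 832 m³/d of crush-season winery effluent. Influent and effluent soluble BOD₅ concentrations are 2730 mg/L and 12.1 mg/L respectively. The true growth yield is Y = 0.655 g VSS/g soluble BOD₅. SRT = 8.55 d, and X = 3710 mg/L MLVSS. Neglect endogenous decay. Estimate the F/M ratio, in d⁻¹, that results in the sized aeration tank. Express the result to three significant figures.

Biomass mass balance (decay neglected): V·X = Y·Q·(S₀ − S)·θ_c, so V = 0.655 × 832 × (2730 − 12.1) × 8.55 / 3710 = 3413 m³.
Food-to-microorganism ratio F/M = Q S₀ / (V X) = 832 × 2730 / (3413 × 3710) = 0.1794 d⁻¹.

F/M ≈ 0.179 d⁻¹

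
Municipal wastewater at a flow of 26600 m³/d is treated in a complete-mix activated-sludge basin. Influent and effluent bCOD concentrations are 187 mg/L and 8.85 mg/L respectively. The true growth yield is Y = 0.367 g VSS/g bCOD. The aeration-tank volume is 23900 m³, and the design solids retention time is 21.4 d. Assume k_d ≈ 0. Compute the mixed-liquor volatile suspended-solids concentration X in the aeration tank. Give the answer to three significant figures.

X ≈ 1560 mg/L

X = Y·Q·ΔS·θ_c / V = 0.367 × 26600 × (187 − 8.85) × 21.4 / 23900 = 1557 mg/L.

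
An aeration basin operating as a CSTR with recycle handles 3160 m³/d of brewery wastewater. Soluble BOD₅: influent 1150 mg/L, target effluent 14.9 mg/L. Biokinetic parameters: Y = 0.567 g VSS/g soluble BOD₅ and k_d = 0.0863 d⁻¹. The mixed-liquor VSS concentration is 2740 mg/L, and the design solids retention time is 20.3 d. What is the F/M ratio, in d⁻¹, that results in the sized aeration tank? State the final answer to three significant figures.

F/M ≈ 0.242 d⁻¹

Steady-state biomass mass balance: V·X·(1 + k_d·θ_c) = Y·Q·(S₀ − S)·θ_c, so V = 0.567 × 3160 × (1150 − 14.9) × 20.3 / [2740 × (1 + 0.0863 × 20.3)] = 4.13×10^7 / 7540 = 5475 m³.
F/M = Q·S₀ / (V·X) = 3160 × 1150 / (5475 × 2740) = 0.2422 g soluble BOD₅·(g VSS·d)⁻¹.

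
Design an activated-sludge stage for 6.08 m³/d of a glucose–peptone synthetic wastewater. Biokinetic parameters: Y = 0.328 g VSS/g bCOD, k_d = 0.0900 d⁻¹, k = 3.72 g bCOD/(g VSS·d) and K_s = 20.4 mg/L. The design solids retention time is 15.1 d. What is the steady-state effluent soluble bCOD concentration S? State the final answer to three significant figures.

S ≈ 3.00 mg/L

Effluent substrate depends only on kinetics and SRT: S = K_s(1 + k_d θ_c) / [θ_c(Yk − k_d) − 1] = 20.4 × (1 + 0.0900 × 15.1) / [15.1 × (0.328 × 3.72 − 0.0900) − 1] = 48.12 / 16.07 = 2.995 mg/L.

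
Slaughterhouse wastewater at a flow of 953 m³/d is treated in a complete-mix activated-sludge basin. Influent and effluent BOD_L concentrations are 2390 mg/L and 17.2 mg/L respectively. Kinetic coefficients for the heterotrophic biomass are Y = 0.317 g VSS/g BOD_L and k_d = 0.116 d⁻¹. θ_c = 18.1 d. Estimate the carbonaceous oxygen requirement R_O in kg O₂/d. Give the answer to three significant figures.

R_O ≈ 1930 kg O₂/d

Observed yield with endogenous decay: Y_obs = Y / (1 + k_d·θ_c) = 0.317 / (1 + 0.116 × 18.1) = 0.317 / 3.100 = 0.1023 g VSS/g BOD_L.
Q·(S₀ − S) = 953 × (2390 − 17.2) × 10⁻³ = 2261 kg/d removed.
Biomass synthesised: P_X = Y_obs × 2261 = 231.3 kg VSS/d.
R_O = Q·(S₀ − S) − 1.42·P_X = 2261 − 1.42 × 231.3 = 1933 kg O₂/d.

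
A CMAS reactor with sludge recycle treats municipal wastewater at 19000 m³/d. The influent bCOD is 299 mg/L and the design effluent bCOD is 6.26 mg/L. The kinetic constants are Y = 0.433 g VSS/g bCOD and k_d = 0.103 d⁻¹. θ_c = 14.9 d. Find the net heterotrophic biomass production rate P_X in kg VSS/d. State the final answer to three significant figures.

Correct the yield for decay: Y_obs = Y/(1 + k_d θ_c) = 0.433 / (1 + 0.103 × 14.9) = 0.433 / 2.535 = 0.1708.
Q·(S₀ − S) = 19000 × (299 − 6.26) × 10⁻³ = 5562 kg/d removed.
Biomass produced: P_X = Y_obs·Q·ΔS = 0.1708 × 5562 ≈ 950.2 kg VSS/d.

P_X ≈ 950 kg VSS/d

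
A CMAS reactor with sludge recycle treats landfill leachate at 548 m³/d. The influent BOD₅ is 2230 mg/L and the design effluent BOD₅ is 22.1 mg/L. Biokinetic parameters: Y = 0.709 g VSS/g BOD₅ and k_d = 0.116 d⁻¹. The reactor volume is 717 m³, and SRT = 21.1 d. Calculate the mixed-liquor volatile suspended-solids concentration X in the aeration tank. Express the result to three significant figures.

Solving the biomass balance for X: X = Y Q (S₀−S) θ_c / [V (1+k_d θ_c)] = 0.709 × 548 × (2230 − 22.1) × 21.1 / [717 × (1 + 0.116 × 21.1)] = 7322 mg/L.

X ≈ 7320 mg/L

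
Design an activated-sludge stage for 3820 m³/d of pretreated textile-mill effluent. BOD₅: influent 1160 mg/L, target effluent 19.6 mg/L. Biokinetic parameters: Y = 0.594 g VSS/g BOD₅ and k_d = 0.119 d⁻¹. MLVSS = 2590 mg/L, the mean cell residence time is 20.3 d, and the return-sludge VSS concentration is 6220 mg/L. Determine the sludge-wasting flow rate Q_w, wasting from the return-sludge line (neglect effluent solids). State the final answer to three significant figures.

Q_w ≈ 122 m³/d

Rearranging the biomass balance for a CMAS with decay, V = Y·Q·ΔS·θ_c / [X·(1+k_d θ_c)] = 0.594 × 3820 × (1160 − 19.6) × 20.3 / [2590 × (1 + 0.119 × 20.3)] = 5.25×10^7 / 8847 = 5938 m³.
θ_c = V·X/(Q_w·X_r) when wasting from the recycle, so Q_w = V·X/(θ_c·X_r) = 5938 × 2590 / (20.3 × 6220) = 121.8 m³/d.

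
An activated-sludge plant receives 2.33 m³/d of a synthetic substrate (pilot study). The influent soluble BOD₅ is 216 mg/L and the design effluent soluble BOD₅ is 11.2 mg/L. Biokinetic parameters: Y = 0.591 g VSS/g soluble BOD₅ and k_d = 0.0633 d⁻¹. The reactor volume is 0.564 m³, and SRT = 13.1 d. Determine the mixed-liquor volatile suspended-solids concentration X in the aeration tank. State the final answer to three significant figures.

Solving the biomass balance for X: X = Y Q (S₀−S) θ_c / [V (1+k_d θ_c)] = 0.591 × 2.33 × (216 − 11.2) × 13.1 / [0.564 × (1 + 0.0633 × 13.1)] = 3581 mg/L.

X ≈ 3580 mg/L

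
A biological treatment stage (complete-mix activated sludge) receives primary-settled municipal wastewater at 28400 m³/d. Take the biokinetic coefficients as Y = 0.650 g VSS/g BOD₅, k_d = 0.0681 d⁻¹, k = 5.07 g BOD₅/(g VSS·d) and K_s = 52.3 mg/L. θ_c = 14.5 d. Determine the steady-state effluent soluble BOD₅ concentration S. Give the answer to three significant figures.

S ≈ 2.27 mg/L

Effluent substrate depends only on kinetics and SRT: S = K_s(1 + k_d θ_c) / [θ_c(Yk − k_d) − 1] = 52.3 × (1 + 0.0681 × 14.5) / [14.5 × (0.650 × 5.07 − 0.0681) − 1] = 103.9 / 45.80 = 2.270 mg/L.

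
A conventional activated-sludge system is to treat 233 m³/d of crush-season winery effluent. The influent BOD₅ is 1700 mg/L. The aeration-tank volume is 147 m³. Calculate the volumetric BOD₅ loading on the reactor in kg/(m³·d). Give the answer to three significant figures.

L_v ≈ 2.69 kg BOD₅/(m³·d)

Applied BOD₅ load per unit volume = Q·S₀/V = (233 × 1700/1000)/147.0 = 2.695 kg BOD₅·m⁻³·d⁻¹.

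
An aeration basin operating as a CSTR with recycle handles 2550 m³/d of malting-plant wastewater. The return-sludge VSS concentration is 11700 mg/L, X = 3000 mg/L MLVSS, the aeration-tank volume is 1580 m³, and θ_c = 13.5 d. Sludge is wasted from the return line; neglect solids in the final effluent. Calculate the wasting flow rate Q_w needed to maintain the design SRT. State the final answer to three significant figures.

Q_w ≈ 30.0 m³/d

Wasting from the return line (neglecting effluent solids): Q_w = V·X / (θ_c·X_r) = 1580 × 3000 / (13.5 × 11700) = 30.01 m³/d.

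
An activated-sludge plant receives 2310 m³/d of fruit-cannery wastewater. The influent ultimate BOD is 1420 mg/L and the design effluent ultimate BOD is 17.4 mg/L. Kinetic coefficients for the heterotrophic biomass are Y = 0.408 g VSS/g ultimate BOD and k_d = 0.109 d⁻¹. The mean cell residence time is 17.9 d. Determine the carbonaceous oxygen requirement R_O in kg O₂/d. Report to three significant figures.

R_O ≈ 2600 kg O₂/d

Observed yield with endogenous decay: Y_obs = Y / (1 + k_d·θ_c) = 0.408 / (1 + 0.109 × 17.9) = 0.408 / 2.951 = 0.1383 g VSS/g ultimate BOD.
Mass of ultimate BOD removed per day: Q(S₀ − S) = 2310 × 1403 g/m³ = 3240 kg/d.
P_X = Y_obs·Q·(S₀ − S) = 0.1383 × 3240 = 447.9 kg VSS/d.
R_O = Q·(S₀ − S) − 1.42·P_X = 3240 − 1.42 × 447.9 = 2604 kg O₂/d.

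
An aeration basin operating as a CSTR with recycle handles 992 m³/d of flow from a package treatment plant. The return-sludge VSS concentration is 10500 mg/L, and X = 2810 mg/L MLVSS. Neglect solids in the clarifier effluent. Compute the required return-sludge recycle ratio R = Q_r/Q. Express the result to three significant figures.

R ≈ 0.365

Mass balance around the secondary clarifier (neglecting effluent solids): R = X / (X_r − X) = 2810 / (10500 − 2810) = 0.3654.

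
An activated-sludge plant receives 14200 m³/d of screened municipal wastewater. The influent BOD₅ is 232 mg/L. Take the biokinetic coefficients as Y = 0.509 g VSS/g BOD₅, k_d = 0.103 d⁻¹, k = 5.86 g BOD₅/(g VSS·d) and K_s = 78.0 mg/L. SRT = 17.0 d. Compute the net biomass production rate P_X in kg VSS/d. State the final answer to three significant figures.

P_X ≈ 598 kg VSS/d

From the Monod/SRT balance for a CMAS, S = K_s·(1+k_d θ_c)/[θ_c·(Y k − k_d) − 1] = 78.0 × (1 + 0.103 × 17.0) / [17.0 × (0.509 × 5.86 − 0.103) − 1] = 214.6 / 47.96 = 4.475 mg/L.
The observed yield is Y_obs = Y/(1 + k_d·θ_c) = 0.509 / (1 + 0.103 × 17.0) = 0.509 / 2.751 = 0.1850 g VSS per g BOD₅ removed.
Mass of BOD₅ removed per day: Q(S₀ − S) = 14200 × 227.5 g/m³ = 3231 kg/d.
Net biomass production P_X = Y_obs × Q·(S₀ − S) = 0.1850 × 3231 = 597.8 kg VSS/d.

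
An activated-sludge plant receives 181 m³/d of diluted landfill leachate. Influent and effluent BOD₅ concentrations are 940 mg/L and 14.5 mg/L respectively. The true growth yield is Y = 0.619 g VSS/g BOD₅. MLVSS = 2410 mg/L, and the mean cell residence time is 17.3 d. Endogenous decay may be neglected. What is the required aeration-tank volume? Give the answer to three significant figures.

V ≈ 744 m³

With k_d = 0 the design equation reduces to V = Y Q (S₀−S) θ_c / X = 0.619 × 181 × (940 − 14.5) × 17.3 / 2410 = 744.3 m³.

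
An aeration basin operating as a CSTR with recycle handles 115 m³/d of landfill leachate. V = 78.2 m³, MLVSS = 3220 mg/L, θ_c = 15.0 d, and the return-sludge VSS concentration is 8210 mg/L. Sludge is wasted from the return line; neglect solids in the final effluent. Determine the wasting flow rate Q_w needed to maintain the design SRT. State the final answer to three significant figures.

Q_w ≈ 2.04 m³/d

Q_w = (V·X)/(θ_c X_r) = 78.20 × 3220 / (15.0 × 8210) = 2.045 m³/d.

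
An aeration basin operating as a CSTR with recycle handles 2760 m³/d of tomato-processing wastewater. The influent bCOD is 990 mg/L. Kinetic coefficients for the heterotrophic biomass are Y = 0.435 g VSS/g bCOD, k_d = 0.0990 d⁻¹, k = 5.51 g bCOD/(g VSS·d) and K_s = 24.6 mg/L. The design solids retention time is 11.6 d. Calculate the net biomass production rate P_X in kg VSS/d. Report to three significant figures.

P_X ≈ 552 kg VSS/d

From the Monod/SRT balance for a CMAS, S = K_s·(1+k_d θ_c)/[θ_c·(Y k − k_d) − 1] = 24.6 × (1 + 0.0990 × 11.6) / [11.6 × (0.435 × 5.51 − 0.0990) − 1] = 52.85 / 25.66 = 2.060 mg/L.
Observed yield with endogenous decay: Y_obs = Y / (1 + k_d·θ_c) = 0.435 / (1 + 0.0990 × 11.6) = 0.435 / 2.148 = 0.2025 g VSS/g bCOD.
Mass of bCOD removed per day: Q(S₀ − S) = 2760 × 987.9 g/m³ = 2727 kg/d.
Biomass produced: P_X = Y_obs·Q·ΔS = 0.2025 × 2727 ≈ 552.1 kg VSS/d.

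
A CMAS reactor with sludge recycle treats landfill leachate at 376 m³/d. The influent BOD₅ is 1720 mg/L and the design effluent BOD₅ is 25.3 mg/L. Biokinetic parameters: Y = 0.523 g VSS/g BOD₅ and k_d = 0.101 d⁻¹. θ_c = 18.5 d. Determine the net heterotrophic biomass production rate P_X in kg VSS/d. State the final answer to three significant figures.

Correct the yield for decay: Y_obs = Y/(1 + k_d θ_c) = 0.523 / (1 + 0.101 × 18.5) = 0.523 / 2.869 = 0.1823.
Q·(S₀ − S) = 376 × (1720 − 25.3) × 10⁻³ = 637.2 kg/d removed.
So the net sludge growth is P_X = 0.1823 × 637.2 = 116.2 kg VSS/d.

P_X ≈ 116 kg VSS/d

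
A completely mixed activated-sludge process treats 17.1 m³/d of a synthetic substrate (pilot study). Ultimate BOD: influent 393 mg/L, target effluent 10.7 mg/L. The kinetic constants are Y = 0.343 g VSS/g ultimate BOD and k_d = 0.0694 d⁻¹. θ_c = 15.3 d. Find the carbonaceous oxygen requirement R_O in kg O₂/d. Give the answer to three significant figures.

The observed yield is Y_obs = Y/(1 + k_d·θ_c) = 0.343 / (1 + 0.0694 × 15.3) = 0.343 / 2.062 = 0.1664 g VSS per g ultimate BOD removed.
Substrate removed = Q·(S₀ − S) = 17.1 m³/d × (393 − 10.7) g/m³ = 6.54×10^3 g/d = 6.537 kg/d.
Biomass synthesised: P_X = Y_obs × 6.537 = 1.088 kg VSS/d.
R_O = Q·ΔS − 1.42 P_X = 6.537 − 1.544 = 4.993 kg O₂/d.

R_O ≈ 4.99 kg O₂/d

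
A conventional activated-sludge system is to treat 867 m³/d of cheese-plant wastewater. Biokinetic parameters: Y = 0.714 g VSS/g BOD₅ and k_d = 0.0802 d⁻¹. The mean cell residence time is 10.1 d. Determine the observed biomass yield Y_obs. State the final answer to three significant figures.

Y_obs = Y / (1 + k_d θ_c) = 0.714 / (1 + 0.0802 × 10.1) = 0.714 / 1.810 = 0.3945.

Y_obs ≈ 0.394 g VSS/g BOD₅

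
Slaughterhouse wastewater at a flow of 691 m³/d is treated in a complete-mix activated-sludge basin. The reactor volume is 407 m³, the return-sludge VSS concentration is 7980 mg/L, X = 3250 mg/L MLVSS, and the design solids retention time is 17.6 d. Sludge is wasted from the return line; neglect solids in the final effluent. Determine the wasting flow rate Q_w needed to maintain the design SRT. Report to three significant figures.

Q_w ≈ 9.42 m³/d

Q_w = (V·X)/(θ_c X_r) = 407.0 × 3250 / (17.6 × 7980) = 9.418 m³/d.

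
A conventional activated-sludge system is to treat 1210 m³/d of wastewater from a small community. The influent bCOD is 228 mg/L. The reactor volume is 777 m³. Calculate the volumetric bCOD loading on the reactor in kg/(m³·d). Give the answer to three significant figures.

L_v ≈ 0.355 kg bCOD/(m³·d)

Volumetric loading L_v = Q·S₀ / V = 1210 × 228 g/m³ / 777.0 m³ = 355.1 g/(m³·d) = 0.3551 kg bCOD/(m³·d).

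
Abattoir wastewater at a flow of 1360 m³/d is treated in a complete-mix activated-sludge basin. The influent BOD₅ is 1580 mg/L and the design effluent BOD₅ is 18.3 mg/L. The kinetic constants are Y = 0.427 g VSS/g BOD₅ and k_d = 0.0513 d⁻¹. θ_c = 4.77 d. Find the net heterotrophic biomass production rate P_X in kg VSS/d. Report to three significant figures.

Y_obs = Y / (1 + k_d θ_c) = 0.427 / (1 + 0.0513 × 4.77) = 0.427 / 1.245 = 0.3431.
Substrate removed = Q·(S₀ − S) = 1360 m³/d × (1580 − 18.3) g/m³ = 2.12×10^6 g/d = 2124 kg/d.
P_X = Y_obs · Q(S₀ − S) = 0.3431 × 2124 = 728.6 kg VSS/d.

P_X ≈ 729 kg VSS/d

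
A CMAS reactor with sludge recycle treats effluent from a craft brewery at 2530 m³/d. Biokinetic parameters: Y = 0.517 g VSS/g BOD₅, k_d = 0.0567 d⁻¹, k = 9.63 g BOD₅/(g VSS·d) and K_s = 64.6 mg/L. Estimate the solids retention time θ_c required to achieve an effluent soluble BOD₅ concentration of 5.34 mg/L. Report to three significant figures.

Specific growth rate at S = 5.34 mg/L: μ = YkS/(K_s+S) = 0.517·9.63·5.34/(64.6+5.34) = 0.3801 d⁻¹.
1/θ_c = 0.3801 − 0.0567 = 0.3234 d⁻¹, so θ_c = 3.092 d.

θ_c ≈ 3.09 d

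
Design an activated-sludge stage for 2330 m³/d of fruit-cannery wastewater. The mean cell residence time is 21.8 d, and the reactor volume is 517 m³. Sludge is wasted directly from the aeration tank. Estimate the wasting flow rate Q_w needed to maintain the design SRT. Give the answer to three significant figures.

Wasting from the aeration tank: Q_w = V / θ_c = 517.0 / 21.8 = 23.72 m³/d.

Q_w ≈ 23.7 m³/d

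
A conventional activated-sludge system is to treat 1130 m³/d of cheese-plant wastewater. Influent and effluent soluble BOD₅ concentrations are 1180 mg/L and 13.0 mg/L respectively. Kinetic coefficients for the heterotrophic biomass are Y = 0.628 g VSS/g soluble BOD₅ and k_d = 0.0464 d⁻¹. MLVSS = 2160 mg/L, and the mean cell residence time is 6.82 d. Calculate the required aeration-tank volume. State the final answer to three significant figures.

V ≈ 1990 m³

Steady-state biomass mass balance: V·X·(1 + k_d·θ_c) = Y·Q·(S₀ − S)·θ_c, so V = 0.628 × 1130 × (1180 − 13.0) × 6.82 / [2160 × (1 + 0.0464 × 6.82)] = 5.65×10^6 / 2844 = 1986 m³.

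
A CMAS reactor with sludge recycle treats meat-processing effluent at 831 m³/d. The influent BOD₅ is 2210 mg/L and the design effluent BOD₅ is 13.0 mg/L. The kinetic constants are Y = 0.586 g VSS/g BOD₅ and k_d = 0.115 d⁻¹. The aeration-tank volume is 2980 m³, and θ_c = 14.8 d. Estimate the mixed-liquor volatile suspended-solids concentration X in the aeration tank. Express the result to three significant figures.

From V·X·(1 + k_d·θ_c) = Y·Q·(S₀ − S)·θ_c: X = 0.586 × 831 × (2210 − 13.0) × 14.8 / [2980 × (1 + 0.115 × 14.8)] = 1966 mg/L.

X ≈ 1970 mg/L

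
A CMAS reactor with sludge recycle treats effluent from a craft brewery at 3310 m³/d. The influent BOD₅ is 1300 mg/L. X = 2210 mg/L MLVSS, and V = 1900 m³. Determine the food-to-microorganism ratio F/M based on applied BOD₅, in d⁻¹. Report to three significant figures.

F/M = applied load / biomass = Q·S₀/(V·X) = 3310 × 1300 / (1900 × 2210) = 1.025 d⁻¹.

F/M ≈ 1.02 d⁻¹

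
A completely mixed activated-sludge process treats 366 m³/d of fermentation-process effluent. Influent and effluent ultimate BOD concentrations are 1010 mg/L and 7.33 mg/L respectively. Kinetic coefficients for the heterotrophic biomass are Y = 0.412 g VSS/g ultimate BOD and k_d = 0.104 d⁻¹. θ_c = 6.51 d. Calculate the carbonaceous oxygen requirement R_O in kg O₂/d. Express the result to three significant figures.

The observed yield is Y_obs = Y/(1 + k_d·θ_c) = 0.412 / (1 + 0.104 × 6.51) = 0.412 / 1.677 = 0.2457 g VSS per g ultimate BOD removed.
Substrate removed = Q·(S₀ − S) = 366 m³/d × (1010 − 7.33) g/m³ = 3.67×10^5 g/d = 367.0 kg/d.
P_X = Y_obs·Q·(S₀ − S) = 0.2457 × 367.0 = 90.16 kg VSS/d.
R_O = Q·(S₀ − S) − 1.42·P_X = 367.0 − 1.42 × 90.16 = 239.0 kg O₂/d.

R_O ≈ 239 kg O₂/d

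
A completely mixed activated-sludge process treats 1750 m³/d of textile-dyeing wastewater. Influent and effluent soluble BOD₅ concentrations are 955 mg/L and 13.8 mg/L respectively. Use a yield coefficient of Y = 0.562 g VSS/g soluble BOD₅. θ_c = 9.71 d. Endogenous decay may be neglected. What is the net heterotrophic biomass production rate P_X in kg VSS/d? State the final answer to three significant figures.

Since k_d ≈ 0, Y_obs = Y = 0.562 g VSS/g soluble BOD₅.
Mass of soluble BOD₅ removed per day: Q(S₀ − S) = 1750 × 941.2 g/m³ = 1647 kg/d.
So the net sludge growth is P_X = 0.5620 × 1647 = 925.7 kg VSS/d.

P_X ≈ 926 kg VSS/d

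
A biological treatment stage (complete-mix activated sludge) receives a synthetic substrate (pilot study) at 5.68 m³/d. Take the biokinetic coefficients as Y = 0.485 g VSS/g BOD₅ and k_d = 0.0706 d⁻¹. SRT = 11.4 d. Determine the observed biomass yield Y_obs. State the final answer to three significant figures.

Observed yield with endogenous decay: Y_obs = Y / (1 + k_d·θ_c) = 0.485 / (1 + 0.0706 × 11.4) = 0.485 / 1.805 = 0.2687 g VSS/g BOD₅.

Y_obs ≈ 0.269 g VSS/g BOD₅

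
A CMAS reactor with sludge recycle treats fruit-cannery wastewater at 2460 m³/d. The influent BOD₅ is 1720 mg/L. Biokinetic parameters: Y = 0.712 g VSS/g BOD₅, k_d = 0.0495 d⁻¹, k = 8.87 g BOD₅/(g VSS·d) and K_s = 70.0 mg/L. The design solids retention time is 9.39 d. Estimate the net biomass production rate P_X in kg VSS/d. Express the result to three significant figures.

P_X ≈ 2050 kg VSS/d

For a completely mixed reactor with recycle the Lawrence–McCarty relation gives S = K_s·(1 + k_d·θ_c) / [θ_c·(Y·k − k_d) − 1] = 70.0 × (1 + 0.0495 × 9.39) / [9.39 × (0.712 × 8.87 − 0.0495) − 1] = 102.5 / 57.84 = 1.773 mg/L.
The observed yield is Y_obs = Y/(1 + k_d·θ_c) = 0.712 / (1 + 0.0495 × 9.39) = 0.712 / 1.465 = 0.4861 g VSS per g BOD₅ removed.
Q·(S₀ − S) = 2460 × (1720 − 1.77) × 10⁻³ = 4227 kg/d removed.
P_X = Y_obs · Q(S₀ − S) = 0.4861 × 4227 = 2055 kg VSS/d.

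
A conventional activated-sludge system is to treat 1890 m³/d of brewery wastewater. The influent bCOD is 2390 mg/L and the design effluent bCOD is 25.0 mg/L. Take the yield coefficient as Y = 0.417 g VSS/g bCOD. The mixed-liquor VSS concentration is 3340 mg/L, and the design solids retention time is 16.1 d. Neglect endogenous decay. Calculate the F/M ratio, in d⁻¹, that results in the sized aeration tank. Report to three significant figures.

F/M ≈ 0.151 d⁻¹

With k_d = 0 the design equation reduces to V = Y Q (S₀−S) θ_c / X = 0.417 × 1890 × (2390 − 25.0) × 16.1 / 3340 = 8985 m³.
Food-to-microorganism ratio F/M = Q S₀ / (V X) = 1890 × 2390 / (8985 × 3340) = 0.1505 d⁻¹.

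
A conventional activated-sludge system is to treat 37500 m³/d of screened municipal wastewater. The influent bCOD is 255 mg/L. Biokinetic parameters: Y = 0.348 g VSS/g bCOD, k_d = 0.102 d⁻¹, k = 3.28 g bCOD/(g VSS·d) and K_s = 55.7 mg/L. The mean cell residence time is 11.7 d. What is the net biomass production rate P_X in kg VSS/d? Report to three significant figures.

P_X ≈ 1450 kg VSS/d

Effluent substrate depends only on kinetics and SRT: S = K_s(1 + k_d θ_c) / [θ_c(Yk − k_d) − 1] = 55.7 × (1 + 0.102 × 11.7) / [11.7 × (0.348 × 3.28 − 0.102) − 1] = 122.2 / 11.16 = 10.95 mg/L.
Y_obs = Y / (1 + k_d θ_c) = 0.348 / (1 + 0.102 × 11.7) = 0.348 / 2.193 = 0.1587.
Mass of bCOD removed per day: Q(S₀ − S) = 37500 × 244.1 g/m³ = 9154 kg/d.
So the net sludge growth is P_X = 0.1587 × 9154 = 1452 kg VSS/d.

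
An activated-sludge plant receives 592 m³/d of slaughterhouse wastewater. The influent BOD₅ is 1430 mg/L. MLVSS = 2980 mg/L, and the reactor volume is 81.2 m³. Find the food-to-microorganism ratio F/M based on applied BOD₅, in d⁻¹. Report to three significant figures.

F/M = Q·S₀ / (V·X) = 592 × 1430 / (81.20 × 2980) = 3.499 g BOD₅·(g VSS·d)⁻¹.

F/M ≈ 3.50 d⁻¹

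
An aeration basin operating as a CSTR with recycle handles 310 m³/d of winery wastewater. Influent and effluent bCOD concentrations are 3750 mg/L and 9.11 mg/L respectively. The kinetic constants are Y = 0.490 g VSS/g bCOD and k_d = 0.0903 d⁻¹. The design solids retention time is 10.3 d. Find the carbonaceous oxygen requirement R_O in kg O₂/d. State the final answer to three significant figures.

R_O ≈ 742 kg O₂/d

Y_obs = Y / (1 + k_d θ_c) = 0.490 / (1 + 0.0903 × 10.3) = 0.490 / 1.930 = 0.2539.
Q·(S₀ − S) = 310 × (3750 − 9.11) × 10⁻³ = 1160 kg/d removed.
Biomass synthesised: P_X = Y_obs × 1160 = 294.4 kg VSS/d.
R_O = Q·ΔS − 1.42 P_X = 1160 − 418.1 = 741.6 kg O₂/d.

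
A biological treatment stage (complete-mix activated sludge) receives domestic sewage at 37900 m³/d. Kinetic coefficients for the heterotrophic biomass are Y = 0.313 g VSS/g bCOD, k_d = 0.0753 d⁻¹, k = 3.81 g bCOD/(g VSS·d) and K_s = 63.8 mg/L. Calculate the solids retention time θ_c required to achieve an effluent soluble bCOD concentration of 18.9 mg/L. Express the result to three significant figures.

At the target effluent, Y k S/(K_s+S) = 0.313×3.81×18.9/82.70 = 0.2725 d⁻¹.
θ_c = 1/(μ − k_d) = 1/(0.2725 − 0.0753) = 1/0.1972 = 5.070 d.

θ_c ≈ 5.07 d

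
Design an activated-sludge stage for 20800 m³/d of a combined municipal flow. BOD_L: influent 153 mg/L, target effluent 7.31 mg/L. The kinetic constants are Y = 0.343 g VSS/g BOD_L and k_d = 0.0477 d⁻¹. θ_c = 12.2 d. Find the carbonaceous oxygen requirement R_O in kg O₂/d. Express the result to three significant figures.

R_O ≈ 2100 kg O₂/d

The observed yield is Y_obs = Y/(1 + k_d·θ_c) = 0.343 / (1 + 0.0477 × 12.2) = 0.343 / 1.582 = 0.2168 g VSS per g BOD_L removed.
Substrate removed = Q·(S₀ − S) = 20800 m³/d × (153 − 7.31) g/m³ = 3.03×10^6 g/d = 3030 kg/d.
Net sludge production P_X = 0.2168 × 3030 = 657.0 kg VSS/d.
R_O = Q·(S₀ − S) − 1.42·P_X = 3030 − 1.42 × 657.0 = 2097 kg O₂/d.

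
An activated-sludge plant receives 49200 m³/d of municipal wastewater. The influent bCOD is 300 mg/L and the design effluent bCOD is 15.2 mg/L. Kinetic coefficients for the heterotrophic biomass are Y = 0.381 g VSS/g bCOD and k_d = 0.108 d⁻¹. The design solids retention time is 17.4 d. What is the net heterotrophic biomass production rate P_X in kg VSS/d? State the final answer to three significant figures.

Observed yield with endogenous decay: Y_obs = Y / (1 + k_d·θ_c) = 0.381 / (1 + 0.108 × 17.4) = 0.381 / 2.879 = 0.1323 g VSS/g bCOD.
Q·(S₀ − S) = 49200 × (300 − 15.2) × 10⁻³ = 14012 kg/d removed.
Biomass produced: P_X = Y_obs·Q·ΔS = 0.1323 × 14012 ≈ 1854 kg VSS/d.

P_X ≈ 1850 kg VSS/d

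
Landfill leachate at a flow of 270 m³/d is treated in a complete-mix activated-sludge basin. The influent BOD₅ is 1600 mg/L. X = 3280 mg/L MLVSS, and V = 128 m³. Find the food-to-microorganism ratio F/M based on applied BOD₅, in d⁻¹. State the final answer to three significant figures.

F/M ≈ 1.03 d⁻¹

Food-to-microorganism ratio F/M = Q S₀ / (V X) = 270 × 1600 / (128.0 × 3280) = 1.029 d⁻¹.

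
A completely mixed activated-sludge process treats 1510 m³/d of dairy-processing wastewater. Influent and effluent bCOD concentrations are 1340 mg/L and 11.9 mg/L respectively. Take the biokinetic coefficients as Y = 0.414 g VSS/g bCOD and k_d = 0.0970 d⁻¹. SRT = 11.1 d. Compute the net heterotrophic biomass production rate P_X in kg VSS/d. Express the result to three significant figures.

P_X ≈ 400 kg VSS/d

Observed yield with endogenous decay: Y_obs = Y / (1 + k_d·θ_c) = 0.414 / (1 + 0.0970 × 11.1) = 0.414 / 2.077 = 0.1994 g VSS/g bCOD.
ΔS = 1340 − 11.9 = 1328 mg/L, so the substrate removal rate is 1510 × 1328/1000 = 2005 kg bCOD/d.
P_X = Y_obs · Q(S₀ − S) = 0.1994 × 2005 = 399.8 kg VSS/d.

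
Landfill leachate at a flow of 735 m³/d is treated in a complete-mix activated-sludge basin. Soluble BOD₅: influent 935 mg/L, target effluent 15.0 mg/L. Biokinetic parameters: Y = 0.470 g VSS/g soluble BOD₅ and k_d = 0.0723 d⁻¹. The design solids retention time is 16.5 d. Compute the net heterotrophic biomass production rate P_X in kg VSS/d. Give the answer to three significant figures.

P_X ≈ 145 kg VSS/d

Y_obs = Y / (1 + k_d θ_c) = 0.470 / (1 + 0.0723 × 16.5) = 0.470 / 2.193 = 0.2143.
ΔS = 935 − 15.0 = 920.0 mg/L, so the substrate removal rate is 735 × 920.0/1000 = 676.2 kg soluble BOD₅/d.
P_X = Y_obs · Q(S₀ − S) = 0.2143 × 676.2 = 144.9 kg VSS/d.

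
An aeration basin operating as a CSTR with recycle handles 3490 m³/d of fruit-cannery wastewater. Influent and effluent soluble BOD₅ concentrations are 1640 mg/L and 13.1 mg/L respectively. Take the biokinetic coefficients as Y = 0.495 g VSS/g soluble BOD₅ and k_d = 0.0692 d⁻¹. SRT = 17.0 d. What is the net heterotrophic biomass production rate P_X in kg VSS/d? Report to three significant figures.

P_X ≈ 1290 kg VSS/d

The observed yield is Y_obs = Y/(1 + k_d·θ_c) = 0.495 / (1 + 0.0692 × 17.0) = 0.495 / 2.176 = 0.2274 g VSS per g soluble BOD₅ removed.
Q·(S₀ − S) = 3490 × (1640 − 13.1) × 10⁻³ = 5678 kg/d removed.
P_X = Y_obs · Q(S₀ − S) = 0.2274 × 5678 = 1291 kg VSS/d.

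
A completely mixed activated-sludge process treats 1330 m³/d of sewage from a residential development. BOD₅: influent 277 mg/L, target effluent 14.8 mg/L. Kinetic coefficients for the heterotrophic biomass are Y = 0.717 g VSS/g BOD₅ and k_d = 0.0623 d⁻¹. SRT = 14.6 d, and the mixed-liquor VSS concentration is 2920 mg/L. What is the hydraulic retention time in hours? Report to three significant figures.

Rearranging the biomass balance for a CMAS with decay, V = Y·Q·ΔS·θ_c / [X·(1+k_d θ_c)] = 0.717 × 1330 × (277 − 14.8) × 14.6 / [2920 × (1 + 0.0623 × 14.6)] = 3.65×10^6 / 5576 = 654.7 m³.
Hydraulic retention time τ = V/Q = 654.7 / 1330 = 0.4922 d = 11.81 h.

τ ≈ 11.8 h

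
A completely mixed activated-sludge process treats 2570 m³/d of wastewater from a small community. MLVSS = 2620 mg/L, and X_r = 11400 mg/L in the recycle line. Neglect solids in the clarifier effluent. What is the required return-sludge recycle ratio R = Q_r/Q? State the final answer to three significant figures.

R = Q_r/Q = X/(X_r − X) = 2620 / (11400 − 2620) = 0.2984.

R ≈ 0.298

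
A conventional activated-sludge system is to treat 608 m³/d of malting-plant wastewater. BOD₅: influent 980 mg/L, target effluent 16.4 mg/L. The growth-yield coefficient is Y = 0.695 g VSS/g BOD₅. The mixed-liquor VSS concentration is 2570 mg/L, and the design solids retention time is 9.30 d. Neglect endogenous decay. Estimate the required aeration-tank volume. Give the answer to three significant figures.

V ≈ 1470 m³

Biomass mass balance (decay neglected): V·X = Y·Q·(S₀ − S)·θ_c, so V = 0.695 × 608 × (980 − 16.4) × 9.30 / 2570 = 1473 m³.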